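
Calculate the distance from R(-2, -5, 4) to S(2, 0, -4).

d = √[(x₂-x₁)² + (y₂-y₁)² + (z₂-z₁)²]
  = √[4² + 5² + (-8)²]
  = √[16 + 25 + 64]
  = √105
  ≈ 10.25

10.25


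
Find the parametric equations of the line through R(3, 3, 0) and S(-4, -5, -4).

Direction vector d = S - R = (-4 - 3, -5 - 3, -4 + 0) = (-7, -8, -4)
Parametric form r = R + t·d:
x = 3 - 7t, y = 3 - 8t, z = 0 - 4t

x = 3 - 7t, y = 3 - 8t, z = 0 - 4t


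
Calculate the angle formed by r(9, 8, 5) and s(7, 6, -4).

r·s = 9·7 + 8·6 + 5·(-4) = 63 + 48 - 20 = 91
|r| = √(9² + 8² + 5²) = √170 ≈ 13.04
|s| = √(7² + 6² + (-4)²) = √101 ≈ 10.05
cos θ = (r·s)/(|r||s|) = 91/(13.04·10.05) ≈ 0.6945
θ = arccos(0.6945) ≈ 46.01°

46.01°


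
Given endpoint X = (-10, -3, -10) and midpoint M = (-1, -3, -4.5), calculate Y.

Y = 2M - X
  = (2·(-1) - (-10), 2·(-3) - (-3), 2·(-4.5) - (-10))
  = (-2 + 10, -6 + 3, -9 + 10)
  = (8, -3, 1)

(8, -3, 1)


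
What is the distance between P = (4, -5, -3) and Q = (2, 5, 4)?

d = √[(x₂-x₁)² + (y₂-y₁)² + (z₂-z₁)²]
  = √[(-2)² + 10² + 7²]
  = √[4 + 100 + 49]
  = √153
  ≈ 12.37

12.37


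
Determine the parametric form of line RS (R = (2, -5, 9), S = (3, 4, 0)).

Direction vector d = S - R = (3 - 2, 4 + 5, 0 - 9) = (1, 9, -9)
Parametric form r = R + t·d:
x = 2 + t, y = -5 + 9t, z = 9 - 9t

x = 2 + t, y = -5 + 9t, z = 9 - 9t


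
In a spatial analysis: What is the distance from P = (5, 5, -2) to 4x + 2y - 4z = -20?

distance = |a·x₀ + b·y₀ + c·z₀ - d| / √(a² + b² + c²)
  = |4·5 + 2·5 + (-4)·(-2) - (-20)| / √(4² + 2² + (-4)²)
  = |20 + 10 + 8 + 20| / √(16 + 4 + 16)
  = |58| / √36
  = 58 / 6
  ≈ 9.667

9.667


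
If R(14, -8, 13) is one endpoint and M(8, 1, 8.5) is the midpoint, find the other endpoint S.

S = 2M - R
  = (2·8 - 14, 2·1 - (-8), 2·8.5 - 13)
  = (16 - 14, 2 + 8, 17 - 13)
  = (2, 10, 4)

(2, 10, 4)


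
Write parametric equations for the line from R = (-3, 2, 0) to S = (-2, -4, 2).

Direction vector d = S - R = (-2 + 3, -4 - 2, 2 + 0) = (1, -6, 2)
Parametric form r = R + t·d:
x = -3 + t, y = 2 - 6t, z = 0 + 2t

x = -3 + t, y = 2 - 6t, z = 0 + 2t


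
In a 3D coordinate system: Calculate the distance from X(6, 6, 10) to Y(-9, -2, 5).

d = √[(x₂-x₁)² + (y₂-y₁)² + (z₂-z₁)²]
  = √[(-15)² + (-8)² + (-5)²]
  = √[225 + 64 + 25]
  = √314
  ≈ 17.72

17.72


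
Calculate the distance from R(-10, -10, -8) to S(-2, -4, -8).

d = √[(x₂-x₁)² + (y₂-y₁)² + (z₂-z₁)²]
  = √[8² + 6² + 0²]
  = √[64 + 36 + 0]
  = √100
  ≈ 10

10


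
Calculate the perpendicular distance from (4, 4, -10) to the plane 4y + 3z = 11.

distance = |a·x₀ + b·y₀ + c·z₀ - d| / √(a² + b² + c²)
  = |0·4 + 4·4 + 3·(-10) - 11| / √(0² + 4² + 3²)
  = |0 + 16 - 30 - 11| / √(0 + 16 + 9)
  = |-25| / √25
  = 25 / 5
  ≈ 5

5


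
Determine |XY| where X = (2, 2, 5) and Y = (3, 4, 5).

d = √[(x₂-x₁)² + (y₂-y₁)² + (z₂-z₁)²]
  = √[1² + 2² + 0²]
  = √[1 + 4 + 0]
  = √5
  ≈ 2.236

2.236


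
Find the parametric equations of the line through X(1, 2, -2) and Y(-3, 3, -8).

Direction vector d = Y - X = (-3 - 1, 3 - 2, -8 + 2) = (-4, 1, -6)
Parametric form r = X + t·d:
x = 1 - 4t, y = 2 + t, z = -2 - 6t

x = 1 - 4t, y = 2 + t, z = -2 - 6t


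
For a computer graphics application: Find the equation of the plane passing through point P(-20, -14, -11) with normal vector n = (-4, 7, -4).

The plane through P with normal n = (a, b, c) satisfies n·(r - P) = 0,
i.e. ax + by + cz = a·x₀ + b·y₀ + c·z₀.
d = (-4)·(-20) + 7·(-14) + (-4)·(-11)
  = 80 - 98 + 44
  = 26
Equation: -4x + 7y - 4z = 26

-4x + 7y - 4z = 26


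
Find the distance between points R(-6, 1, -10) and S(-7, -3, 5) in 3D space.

d = √[(x₂-x₁)² + (y₂-y₁)² + (z₂-z₁)²]
  = √[(-1)² + (-4)² + 15²]
  = √[1 + 16 + 225]
  = √242
  ≈ 15.56

15.56


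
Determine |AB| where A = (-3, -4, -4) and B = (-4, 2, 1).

d = √[(x₂-x₁)² + (y₂-y₁)² + (z₂-z₁)²]
  = √[(-1)² + 6² + 5²]
  = √[1 + 36 + 25]
  = √62
  ≈ 7.874

7.874


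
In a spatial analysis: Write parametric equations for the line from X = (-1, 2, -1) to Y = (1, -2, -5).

Direction vector d = Y - X = (1 + 1, -2 - 2, -5 + 1) = (2, -4, -4)
Parametric form r = X + t·d:
x = -1 + 2t, y = 2 - 4t, z = -1 - 4t

x = -1 + 2t, y = 2 - 4t, z = -1 - 4t


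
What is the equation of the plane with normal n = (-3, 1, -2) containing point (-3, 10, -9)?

The plane through P with normal n = (a, b, c) satisfies n·(r - P) = 0,
i.e. ax + by + cz = a·x₀ + b·y₀ + c·z₀.
d = (-3)·(-3) + 1·10 + (-2)·(-9)
  = 9 + 10 + 18
  = 37
Equation: -3x + y - 2z = 37

-3x + y - 2z = 37


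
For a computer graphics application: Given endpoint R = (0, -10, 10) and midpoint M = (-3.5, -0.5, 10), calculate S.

S = 2M - R
  = (2·(-3.5) - 0, 2·(-0.5) - (-10), 2·10 - 10)
  = (-7 + 0, -1 + 10, 20 - 10)
  = (-7, 9, 10)

(-7, 9, 10)


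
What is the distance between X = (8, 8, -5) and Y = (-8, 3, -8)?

d = √[(x₂-x₁)² + (y₂-y₁)² + (z₂-z₁)²]
  = √[(-16)² + (-5)² + (-3)²]
  = √[256 + 25 + 9]
  = √290
  ≈ 17.03

17.03


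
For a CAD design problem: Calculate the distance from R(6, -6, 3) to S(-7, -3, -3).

d = √[(x₂-x₁)² + (y₂-y₁)² + (z₂-z₁)²]
  = √[(-13)² + 3² + (-6)²]
  = √[169 + 9 + 36]
  = √214
  ≈ 14.63

14.63


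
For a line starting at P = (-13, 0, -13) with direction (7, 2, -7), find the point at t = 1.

P(t) = P + t·d
  = (-13 + 7·1, 0 + 2·1, -13 + (-7)·1)
  = (-13 + 7, 0 + 2, -13 - 7)
  = (-6, 2, -20)

(-6, 2, -20)


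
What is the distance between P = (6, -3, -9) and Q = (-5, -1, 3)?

d = √[(x₂-x₁)² + (y₂-y₁)² + (z₂-z₁)²]
  = √[(-11)² + 2² + 12²]
  = √[121 + 4 + 144]
  = √269
  ≈ 16.4

16.4


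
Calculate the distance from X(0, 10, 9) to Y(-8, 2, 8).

d = √[(x₂-x₁)² + (y₂-y₁)² + (z₂-z₁)²]
  = √[(-8)² + (-8)² + (-1)²]
  = √[64 + 64 + 1]
  = √129
  ≈ 11.36

11.36


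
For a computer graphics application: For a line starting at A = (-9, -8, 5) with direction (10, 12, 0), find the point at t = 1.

P(t) = A + t·d
  = (-9 + 10·1, -8 + 12·1, 5 + 0·1)
  = (-9 + 10, -8 + 12, 5 + 0)
  = (1, 4, 5)

(1, 4, 5)


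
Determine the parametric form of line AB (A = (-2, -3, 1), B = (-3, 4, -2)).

Direction vector d = B - A = (-3 + 2, 4 + 3, -2 - 1) = (-1, 7, -3)
Parametric form r = A + t·d:
x = -2 - t, y = -3 + 7t, z = 1 - 3t

x = -2 - t, y = -3 + 7t, z = 1 - 3t


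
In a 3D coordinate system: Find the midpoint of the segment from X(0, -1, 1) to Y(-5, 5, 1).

M = ((x₁+x₂)/2, (y₁+y₂)/2, (z₁+z₂)/2)
  = ((0 - 5)/2, (-1 + 5)/2, (1 + 1)/2)
  = (-5/2, 4/2, 2/2)
  = (-2.5, 2, 1)

(-2.5, 2, 1)


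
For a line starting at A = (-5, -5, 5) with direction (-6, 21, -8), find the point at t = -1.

P(t) = A + t·d
  = (-5 + (-6)·(-1), -5 + 21·(-1), 5 + (-8)·(-1))
  = (-5 + 6, -5 - 21, 5 + 8)
  = (1, -26, 13)

(1, -26, 13)


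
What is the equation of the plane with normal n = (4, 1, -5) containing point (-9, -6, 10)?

The plane through P with normal n = (a, b, c) satisfies n·(r - P) = 0,
i.e. ax + by + cz = a·x₀ + b·y₀ + c·z₀.
d = 4·(-9) + 1·(-6) + (-5)·10
  = -36 - 6 - 50
  = -92
Equation: 4x + y - 5z = -92

4x + y - 5z = -92


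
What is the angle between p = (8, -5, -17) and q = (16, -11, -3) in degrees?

p·q = 8·16 + (-5)·(-11) + (-17)·(-3) = 128 + 55 + 51 = 234
|p| = √(8² + (-5)² + (-17)²) = √378 ≈ 19.44
|q| = √(16² + (-11)² + (-3)²) = √386 ≈ 19.65
cos θ = (p·q)/(|p||q|) = 234/(19.44·19.65) ≈ 0.6126
θ = arccos(0.6126) ≈ 52.22°

52.22°


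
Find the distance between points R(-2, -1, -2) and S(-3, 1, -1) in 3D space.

d = √[(x₂-x₁)² + (y₂-y₁)² + (z₂-z₁)²]
  = √[(-1)² + 2² + 1²]
  = √[1 + 4 + 1]
  = √6
  ≈ 2.449

2.449


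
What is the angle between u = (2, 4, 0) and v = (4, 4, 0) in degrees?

u·v = 2·4 + 4·4 + 0·0 = 8 + 16 + 0 = 24
|u| = √(2² + 4² + 0²) = √20 ≈ 4.472
|v| = √(4² + 4² + 0²) = √32 ≈ 5.657
cos θ = (u·v)/(|u||v|) = 24/(4.472·5.657) ≈ 0.9487
θ = arccos(0.9487) ≈ 18.43°

18.43°


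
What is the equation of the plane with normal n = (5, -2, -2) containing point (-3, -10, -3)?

The plane through P with normal n = (a, b, c) satisfies n·(r - P) = 0,
i.e. ax + by + cz = a·x₀ + b·y₀ + c·z₀.
d = 5·(-3) + (-2)·(-10) + (-2)·(-3)
  = -15 + 20 + 6
  = 11
Equation: 5x - 2y - 2z = 11

5x - 2y - 2z = 11


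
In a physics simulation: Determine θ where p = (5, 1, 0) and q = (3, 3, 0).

p·q = 5·3 + 1·3 + 0·0 = 15 + 3 + 0 = 18
|p| = √(5² + 1² + 0²) = √26 ≈ 5.099
|q| = √(3² + 3² + 0²) = √18 ≈ 4.243
cos θ = (p·q)/(|p||q|) = 18/(5.099·4.243) ≈ 0.8321
θ = arccos(0.8321) ≈ 33.69°

33.69°


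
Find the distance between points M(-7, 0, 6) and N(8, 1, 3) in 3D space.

d = √[(x₂-x₁)² + (y₂-y₁)² + (z₂-z₁)²]
  = √[15² + 1² + (-3)²]
  = √[225 + 1 + 9]
  = √235
  ≈ 15.33

15.33


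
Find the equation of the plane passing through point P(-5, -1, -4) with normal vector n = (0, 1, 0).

The plane through P with normal n = (a, b, c) satisfies n·(r - P) = 0,
i.e. ax + by + cz = a·x₀ + b·y₀ + c·z₀.
d = 0·(-5) + 1·(-1) + 0·(-4)
  = 0 - 1 + 0
  = -1
Equation: y = -1

y = -1


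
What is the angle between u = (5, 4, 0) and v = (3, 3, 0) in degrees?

u·v = 5·3 + 4·3 + 0·0 = 15 + 12 + 0 = 27
|u| = √(5² + 4² + 0²) = √41 ≈ 6.403
|v| = √(3² + 3² + 0²) = √18 ≈ 4.243
cos θ = (u·v)/(|u||v|) = 27/(6.403·4.243) ≈ 0.9939
θ = arccos(0.9939) ≈ 6.34°

6.34°


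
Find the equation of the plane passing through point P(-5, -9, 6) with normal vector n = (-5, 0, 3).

The plane through P with normal n = (a, b, c) satisfies n·(r - P) = 0,
i.e. ax + by + cz = a·x₀ + b·y₀ + c·z₀.
d = (-5)·(-5) + 0·(-9) + 3·6
  = 25 + 0 + 18
  = 43
Equation: -5x + 3z = 43

-5x + 3z = 43


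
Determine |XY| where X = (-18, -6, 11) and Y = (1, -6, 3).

d = √[(x₂-x₁)² + (y₂-y₁)² + (z₂-z₁)²]
  = √[19² + 0² + (-8)²]
  = √[361 + 0 + 64]
  = √425
  ≈ 20.62

20.62


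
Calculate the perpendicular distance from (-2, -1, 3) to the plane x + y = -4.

distance = |a·x₀ + b·y₀ + c·z₀ - d| / √(a² + b² + c²)
  = |1·(-2) + 1·(-1) + 0·3 - (-4)| / √(1² + 1² + 0²)
  = |-2 - 1 + 0 + 4| / √(1 + 1 + 0)
  = |1| / √2
  = 1 / 1.414
  ≈ 0.7071

0.7071


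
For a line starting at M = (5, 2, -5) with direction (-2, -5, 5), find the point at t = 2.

P(t) = M + t·d
  = (5 + (-2)·2, 2 + (-5)·2, -5 + 5·2)
  = (5 - 4, 2 - 10, -5 + 10)
  = (1, -8, 5)

(1, -8, 5)


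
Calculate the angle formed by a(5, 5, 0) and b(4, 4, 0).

a·b = 5·4 + 5·4 + 0·0 = 20 + 20 + 0 = 40
|a| = √(5² + 5² + 0²) = √50 ≈ 7.071
|b| = √(4² + 4² + 0²) = √32 ≈ 5.657
cos θ = (a·b)/(|a||b|) = 40/(7.071·5.657) ≈ 1
θ = arccos(1) ≈ 0°

0°


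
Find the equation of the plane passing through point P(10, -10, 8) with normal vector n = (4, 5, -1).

The plane through P with normal n = (a, b, c) satisfies n·(r - P) = 0,
i.e. ax + by + cz = a·x₀ + b·y₀ + c·z₀.
d = 4·10 + 5·(-10) + (-1)·8
  = 40 - 50 - 8
  = -18
Equation: 4x + 5y - z = -18

4x + 5y - z = -18


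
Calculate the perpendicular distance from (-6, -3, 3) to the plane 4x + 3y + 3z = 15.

distance = |a·x₀ + b·y₀ + c·z₀ - d| / √(a² + b² + c²)
  = |4·(-6) + 3·(-3) + 3·3 - 15| / √(4² + 3² + 3²)
  = |-24 - 9 + 9 - 15| / √(16 + 9 + 9)
  = |-39| / √34
  = 39 / 5.831
  ≈ 6.688

6.688


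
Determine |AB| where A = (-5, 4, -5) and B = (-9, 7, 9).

d = √[(x₂-x₁)² + (y₂-y₁)² + (z₂-z₁)²]
  = √[(-4)² + 3² + 14²]
  = √[16 + 9 + 196]
  = √221
  ≈ 14.87

14.87


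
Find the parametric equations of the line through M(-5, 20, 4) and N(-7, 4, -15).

Direction vector d = N - M = (-7 + 5, 4 - 20, -15 - 4) = (-2, -16, -19)
Parametric form r = M + t·d:
x = -5 - 2t, y = 20 - 16t, z = 4 - 19t

x = -5 - 2t, y = 20 - 16t, z = 4 - 19t


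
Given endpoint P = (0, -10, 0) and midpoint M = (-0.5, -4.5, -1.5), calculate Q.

Q = 2M - P
  = (2·(-0.5) - 0, 2·(-4.5) - (-10), 2·(-1.5) - 0)
  = (-1 + 0, -9 + 10, -3 + 0)
  = (-1, 1, -3)

(-1, 1, -3)


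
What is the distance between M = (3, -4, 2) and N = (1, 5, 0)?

d = √[(x₂-x₁)² + (y₂-y₁)² + (z₂-z₁)²]
  = √[(-2)² + 9² + (-2)²]
  = √[4 + 81 + 4]
  = √89
  ≈ 9.434

9.434


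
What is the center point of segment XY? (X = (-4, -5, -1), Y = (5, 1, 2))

M = ((x₁+x₂)/2, (y₁+y₂)/2, (z₁+z₂)/2)
  = ((-4 + 5)/2, (-5 + 1)/2, (-1 + 2)/2)
  = (1/2, -4/2, 1/2)
  = (0.5, -2, 0.5)

(0.5, -2, 0.5)


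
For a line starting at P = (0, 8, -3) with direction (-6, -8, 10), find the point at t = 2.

P(t) = P + t·d
  = (0 + (-6)·2, 8 + (-8)·2, -3 + 10·2)
  = (0 - 12, 8 - 16, -3 + 20)
  = (-12, -8, 17)

(-12, -8, 17)


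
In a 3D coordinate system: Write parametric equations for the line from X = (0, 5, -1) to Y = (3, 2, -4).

Direction vector d = Y - X = (3 + 0, 2 - 5, -4 + 1) = (3, -3, -3)
Parametric form r = X + t·d:
x = 0 + 3t, y = 5 - 3t, z = -1 - 3t

x = 0 + 3t, y = 5 - 3t, z = -1 - 3t


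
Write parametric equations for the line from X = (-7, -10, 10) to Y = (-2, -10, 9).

Direction vector d = Y - X = (-2 + 7, -10 + 10, 9 - 10) = (5, 0, -1)
Parametric form r = X + t·d:
x = -7 + 5t, y = -10, z = 10 - t

x = -7 + 5t, y = -10, z = 10 - t


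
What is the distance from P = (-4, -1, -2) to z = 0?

distance = |a·x₀ + b·y₀ + c·z₀ - d| / √(a² + b² + c²)
  = |0·(-4) + 0·(-1) + 1·(-2) - 0| / √(0² + 0² + 1²)
  = |0 + 0 - 2 + 0| / √(0 + 0 + 1)
  = |-2| / √1
  = 2 / 1
  ≈ 2

2


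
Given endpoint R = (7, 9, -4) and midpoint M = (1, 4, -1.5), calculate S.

S = 2M - R
  = (2·1 - 7, 2·4 - 9, 2·(-1.5) - (-4))
  = (2 - 7, 8 - 9, -3 + 4)
  = (-5, -1, 1)

(-5, -1, 1)


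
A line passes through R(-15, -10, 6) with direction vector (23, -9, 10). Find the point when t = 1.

P(t) = R + t·d
  = (-15 + 23·1, -10 + (-9)·1, 6 + 10·1)
  = (-15 + 23, -10 - 9, 6 + 10)
  = (8, -19, 16)

(8, -19, 16)


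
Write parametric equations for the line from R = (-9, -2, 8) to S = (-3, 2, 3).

Direction vector d = S - R = (-3 + 9, 2 + 2, 3 - 8) = (6, 4, -5)
Parametric form r = R + t·d:
x = -9 + 6t, y = -2 + 4t, z = 8 - 5t

x = -9 + 6t, y = -2 + 4t, z = 8 - 5t


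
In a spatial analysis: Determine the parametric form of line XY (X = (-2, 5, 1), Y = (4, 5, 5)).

Direction vector d = Y - X = (4 + 2, 5 - 5, 5 - 1) = (6, 0, 4)
Parametric form r = X + t·d:
x = -2 + 6t, y = 5, z = 1 + 4t

x = -2 + 6t, y = 5, z = 1 + 4t


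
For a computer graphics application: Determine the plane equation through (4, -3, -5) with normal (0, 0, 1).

The plane through P with normal n = (a, b, c) satisfies n·(r - P) = 0,
i.e. ax + by + cz = a·x₀ + b·y₀ + c·z₀.
d = 0·4 + 0·(-3) + 1·(-5)
  = 0 + 0 - 5
  = -5
Equation: z = -5

z = -5


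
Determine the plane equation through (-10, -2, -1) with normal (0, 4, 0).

The plane through P with normal n = (a, b, c) satisfies n·(r - P) = 0,
i.e. ax + by + cz = a·x₀ + b·y₀ + c·z₀.
d = 0·(-10) + 4·(-2) + 0·(-1)
  = 0 - 8 + 0
  = -8
Equation: 4y = -8

4y = -8


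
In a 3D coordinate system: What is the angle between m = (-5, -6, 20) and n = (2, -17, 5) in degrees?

m·n = (-5)·2 + (-6)·(-17) + 20·5 = -10 + 102 + 100 = 192
|m| = √((-5)² + (-6)² + 20²) = √461 ≈ 21.47
|n| = √(2² + (-17)² + 5²) = √318 ≈ 17.83
cos θ = (m·n)/(|m||n|) = 192/(21.47·17.83) ≈ 0.5015
θ = arccos(0.5015) ≈ 59.9°

59.9°


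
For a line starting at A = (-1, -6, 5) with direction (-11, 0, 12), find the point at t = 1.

P(t) = A + t·d
  = (-1 + (-11)·1, -6 + 0·1, 5 + 12·1)
  = (-1 - 11, -6 + 0, 5 + 12)
  = (-12, -6, 17)

(-12, -6, 17)


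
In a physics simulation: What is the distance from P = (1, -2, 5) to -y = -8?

distance = |a·x₀ + b·y₀ + c·z₀ - d| / √(a² + b² + c²)
  = |0·1 + (-1)·(-2) + 0·5 - (-8)| / √(0² + (-1)² + 0²)
  = |0 + 2 + 0 + 8| / √(0 + 1 + 0)
  = |10| / √1
  = 10 / 1
  ≈ 10

10


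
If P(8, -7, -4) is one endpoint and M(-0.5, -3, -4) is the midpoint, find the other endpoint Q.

Q = 2M - P
  = (2·(-0.5) - 8, 2·(-3) - (-7), 2·(-4) - (-4))
  = (-1 - 8, -6 + 7, -8 + 4)
  = (-9, 1, -4)

(-9, 1, -4)


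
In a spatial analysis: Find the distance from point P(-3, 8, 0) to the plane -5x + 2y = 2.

distance = |a·x₀ + b·y₀ + c·z₀ - d| / √(a² + b² + c²)
  = |(-5)·(-3) + 2·8 + 0·0 - 2| / √((-5)² + 2² + 0²)
  = |15 + 16 + 0 - 2| / √(25 + 4 + 0)
  = |29| / √29
  = 29 / 5.385
  ≈ 5.385

5.385


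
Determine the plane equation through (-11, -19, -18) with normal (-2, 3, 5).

The plane through P with normal n = (a, b, c) satisfies n·(r - P) = 0,
i.e. ax + by + cz = a·x₀ + b·y₀ + c·z₀.
d = (-2)·(-11) + 3·(-19) + 5·(-18)
  = 22 - 57 - 90
  = -125
Equation: -2x + 3y + 5z = -125

-2x + 3y + 5z = -125


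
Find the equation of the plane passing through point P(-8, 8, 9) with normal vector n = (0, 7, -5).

The plane through P with normal n = (a, b, c) satisfies n·(r - P) = 0,
i.e. ax + by + cz = a·x₀ + b·y₀ + c·z₀.
d = 0·(-8) + 7·8 + (-5)·9
  = 0 + 56 - 45
  = 11
Equation: 7y - 5z = 11

7y - 5z = 11


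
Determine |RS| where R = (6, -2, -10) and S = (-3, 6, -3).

d = √[(x₂-x₁)² + (y₂-y₁)² + (z₂-z₁)²]
  = √[(-9)² + 8² + 7²]
  = √[81 + 64 + 49]
  = √194
  ≈ 13.93

13.93


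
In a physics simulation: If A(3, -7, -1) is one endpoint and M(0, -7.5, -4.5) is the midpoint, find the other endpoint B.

B = 2M - A
  = (2·0 - 3, 2·(-7.5) - (-7), 2·(-4.5) - (-1))
  = (0 - 3, -15 + 7, -9 + 1)
  = (-3, -8, -8)

(-3, -8, -8)


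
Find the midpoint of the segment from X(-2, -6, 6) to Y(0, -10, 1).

M = ((x₁+x₂)/2, (y₁+y₂)/2, (z₁+z₂)/2)
  = ((-2 + 0)/2, (-6 - 10)/2, (6 + 1)/2)
  = (-2/2, -16/2, 7/2)
  = (-1, -8, 3.5)

(-1, -8, 3.5)


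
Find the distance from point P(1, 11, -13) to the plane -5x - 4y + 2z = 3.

distance = |a·x₀ + b·y₀ + c·z₀ - d| / √(a² + b² + c²)
  = |(-5)·1 + (-4)·11 + 2·(-13) - 3| / √((-5)² + (-4)² + 2²)
  = |-5 - 44 - 26 - 3| / √(25 + 16 + 4)
  = |-78| / √45
  = 78 / 6.708
  ≈ 11.63

11.63


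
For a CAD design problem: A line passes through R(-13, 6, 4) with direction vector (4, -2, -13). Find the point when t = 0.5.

P(t) = R + t·d
  = (-13 + 4·0.5, 6 + (-2)·0.5, 4 + (-13)·0.5)
  = (-13 + 2, 6 - 1, 4 - 6.5)
  = (-11, 5, -2.5)

(-11, 5, -2.5)


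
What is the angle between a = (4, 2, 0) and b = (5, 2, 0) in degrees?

a·b = 4·5 + 2·2 + 0·0 = 20 + 4 + 0 = 24
|a| = √(4² + 2² + 0²) = √20 ≈ 4.472
|b| = √(5² + 2² + 0²) = √29 ≈ 5.385
cos θ = (a·b)/(|a||b|) = 24/(4.472·5.385) ≈ 0.9965
θ = arccos(0.9965) ≈ 4.764°

4.764°


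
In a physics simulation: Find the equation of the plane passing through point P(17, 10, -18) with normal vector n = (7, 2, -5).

The plane through P with normal n = (a, b, c) satisfies n·(r - P) = 0,
i.e. ax + by + cz = a·x₀ + b·y₀ + c·z₀.
d = 7·17 + 2·10 + (-5)·(-18)
  = 119 + 20 + 90
  = 229
Equation: 7x + 2y - 5z = 229

7x + 2y - 5z = 229


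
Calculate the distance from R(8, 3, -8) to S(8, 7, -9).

d = √[(x₂-x₁)² + (y₂-y₁)² + (z₂-z₁)²]
  = √[0² + 4² + (-1)²]
  = √[0 + 16 + 1]
  = √17
  ≈ 4.123

4.123


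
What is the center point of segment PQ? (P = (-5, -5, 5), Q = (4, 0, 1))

M = ((x₁+x₂)/2, (y₁+y₂)/2, (z₁+z₂)/2)
  = ((-5 + 4)/2, (-5 + 0)/2, (5 + 1)/2)
  = (-1/2, -5/2, 6/2)
  = (-0.5, -2.5, 3)

(-0.5, -2.5, 3)


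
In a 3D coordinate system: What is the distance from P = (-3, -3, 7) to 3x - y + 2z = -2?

distance = |a·x₀ + b·y₀ + c·z₀ - d| / √(a² + b² + c²)
  = |3·(-3) + (-1)·(-3) + 2·7 - (-2)| / √(3² + (-1)² + 2²)
  = |-9 + 3 + 14 + 2| / √(9 + 1 + 4)
  = |10| / √14
  = 10 / 3.742
  ≈ 2.673

2.673


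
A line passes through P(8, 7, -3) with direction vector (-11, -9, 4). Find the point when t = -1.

P(t) = P + t·d
  = (8 + (-11)·(-1), 7 + (-9)·(-1), -3 + 4·(-1))
  = (8 + 11, 7 + 9, -3 - 4)
  = (19, 16, -7)

(19, 16, -7)


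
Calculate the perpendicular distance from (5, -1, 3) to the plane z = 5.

distance = |a·x₀ + b·y₀ + c·z₀ - d| / √(a² + b² + c²)
  = |0·5 + 0·(-1) + 1·3 - 5| / √(0² + 0² + 1²)
  = |0 + 0 + 3 - 5| / √(0 + 0 + 1)
  = |-2| / √1
  = 2 / 1
  ≈ 2

2


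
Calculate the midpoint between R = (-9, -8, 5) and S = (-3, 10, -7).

M = ((x₁+x₂)/2, (y₁+y₂)/2, (z₁+z₂)/2)
  = ((-9 - 3)/2, (-8 + 10)/2, (5 - 7)/2)
  = (-12/2, 2/2, -2/2)
  = (-6, 1, -1)

(-6, 1, -1)


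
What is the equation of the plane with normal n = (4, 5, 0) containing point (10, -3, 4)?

The plane through P with normal n = (a, b, c) satisfies n·(r - P) = 0,
i.e. ax + by + cz = a·x₀ + b·y₀ + c·z₀.
d = 4·10 + 5·(-3) + 0·4
  = 40 - 15 + 0
  = 25
Equation: 4x + 5y = 25

4x + 5y = 25


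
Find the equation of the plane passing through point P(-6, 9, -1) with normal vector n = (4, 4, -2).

The plane through P with normal n = (a, b, c) satisfies n·(r - P) = 0,
i.e. ax + by + cz = a·x₀ + b·y₀ + c·z₀.
d = 4·(-6) + 4·9 + (-2)·(-1)
  = -24 + 36 + 2
  = 14
Equation: 4x + 4y - 2z = 14

4x + 4y - 2z = 14


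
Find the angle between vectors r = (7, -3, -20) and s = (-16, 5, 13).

r·s = 7·(-16) + (-3)·5 + (-20)·13 = -112 - 15 - 260 = -387
|r| = √(7² + (-3)² + (-20)²) = √458 ≈ 21.4
|s| = √((-16)² + 5² + 13²) = √450 ≈ 21.21
cos θ = (r·s)/(|r||s|) = -387/(21.4·21.21) ≈ -0.8525
θ = arccos(-0.8525) ≈ 148.5°

148.5°


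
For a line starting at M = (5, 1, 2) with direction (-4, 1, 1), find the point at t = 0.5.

P(t) = M + t·d
  = (5 + (-4)·0.5, 1 + 1·0.5, 2 + 1·0.5)
  = (5 - 2, 1 + 0.5, 2 + 0.5)
  = (3, 1.5, 2.5)

(3, 1.5, 2.5)


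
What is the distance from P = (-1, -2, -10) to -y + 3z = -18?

distance = |a·x₀ + b·y₀ + c·z₀ - d| / √(a² + b² + c²)
  = |0·(-1) + (-1)·(-2) + 3·(-10) - (-18)| / √(0² + (-1)² + 3²)
  = |0 + 2 - 30 + 18| / √(0 + 1 + 9)
  = |-10| / √10
  = 10 / 3.162
  ≈ 3.162

3.162


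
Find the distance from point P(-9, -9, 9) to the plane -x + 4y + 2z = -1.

distance = |a·x₀ + b·y₀ + c·z₀ - d| / √(a² + b² + c²)
  = |(-1)·(-9) + 4·(-9) + 2·9 - (-1)| / √((-1)² + 4² + 2²)
  = |9 - 36 + 18 + 1| / √(1 + 16 + 4)
  = |-8| / √21
  = 8 / 4.583
  ≈ 1.746

1.746


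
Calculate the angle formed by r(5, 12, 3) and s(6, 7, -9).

r·s = 5·6 + 12·7 + 3·(-9) = 30 + 84 - 27 = 87
|r| = √(5² + 12² + 3²) = √178 ≈ 13.34
|s| = √(6² + 7² + (-9)²) = √166 ≈ 12.88
cos θ = (r·s)/(|r||s|) = 87/(13.34·12.88) ≈ 0.5061
θ = arccos(0.5061) ≈ 59.59°

59.59°


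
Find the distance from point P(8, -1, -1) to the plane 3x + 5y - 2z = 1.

distance = |a·x₀ + b·y₀ + c·z₀ - d| / √(a² + b² + c²)
  = |3·8 + 5·(-1) + (-2)·(-1) - 1| / √(3² + 5² + (-2)²)
  = |24 - 5 + 2 - 1| / √(9 + 25 + 4)
  = |20| / √38
  = 20 / 6.164
  ≈ 3.244

3.244


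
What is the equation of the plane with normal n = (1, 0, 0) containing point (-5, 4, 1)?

The plane through P with normal n = (a, b, c) satisfies n·(r - P) = 0,
i.e. ax + by + cz = a·x₀ + b·y₀ + c·z₀.
d = 1·(-5) + 0·4 + 0·1
  = -5 + 0 + 0
  = -5
Equation: x = -5

x = -5


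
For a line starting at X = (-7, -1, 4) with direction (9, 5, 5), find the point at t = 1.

P(t) = X + t·d
  = (-7 + 9·1, -1 + 5·1, 4 + 5·1)
  = (-7 + 9, -1 + 5, 4 + 5)
  = (2, 4, 9)

(2, 4, 9)


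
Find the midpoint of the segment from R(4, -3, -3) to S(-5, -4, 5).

M = ((x₁+x₂)/2, (y₁+y₂)/2, (z₁+z₂)/2)
  = ((4 - 5)/2, (-3 - 4)/2, (-3 + 5)/2)
  = (-1/2, -7/2, 2/2)
  = (-0.5, -3.5, 1)

(-0.5, -3.5, 1)


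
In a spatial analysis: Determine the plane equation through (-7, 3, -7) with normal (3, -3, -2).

The plane through P with normal n = (a, b, c) satisfies n·(r - P) = 0,
i.e. ax + by + cz = a·x₀ + b·y₀ + c·z₀.
d = 3·(-7) + (-3)·3 + (-2)·(-7)
  = -21 - 9 + 14
  = -16
Equation: 3x - 3y - 2z = -16

3x - 3y - 2z = -16


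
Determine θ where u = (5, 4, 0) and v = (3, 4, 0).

u·v = 5·3 + 4·4 + 0·0 = 15 + 16 + 0 = 31
|u| = √(5² + 4² + 0²) = √41 ≈ 6.403
|v| = √(3² + 4² + 0²) = √25 ≈ 5
cos θ = (u·v)/(|u||v|) = 31/(6.403·5) ≈ 0.9683
θ = arccos(0.9683) ≈ 14.47°

14.47°


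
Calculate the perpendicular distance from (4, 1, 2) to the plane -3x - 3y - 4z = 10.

distance = |a·x₀ + b·y₀ + c·z₀ - d| / √(a² + b² + c²)
  = |(-3)·4 + (-3)·1 + (-4)·2 - 10| / √((-3)² + (-3)² + (-4)²)
  = |-12 - 3 - 8 - 10| / √(9 + 9 + 16)
  = |-33| / √34
  = 33 / 5.831
  ≈ 5.659

5.659


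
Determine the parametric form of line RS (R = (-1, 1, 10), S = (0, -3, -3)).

Direction vector d = S - R = (0 + 1, -3 - 1, -3 - 10) = (1, -4, -13)
Parametric form r = R + t·d:
x = -1 + t, y = 1 - 4t, z = 10 - 13t

x = -1 + t, y = 1 - 4t, z = 10 - 13t


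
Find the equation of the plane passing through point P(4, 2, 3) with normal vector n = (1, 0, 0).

The plane through P with normal n = (a, b, c) satisfies n·(r - P) = 0,
i.e. ax + by + cz = a·x₀ + b·y₀ + c·z₀.
d = 1·4 + 0·2 + 0·3
  = 4 + 0 + 0
  = 4
Equation: x = 4

x = 4


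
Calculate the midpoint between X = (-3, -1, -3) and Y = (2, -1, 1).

M = ((x₁+x₂)/2, (y₁+y₂)/2, (z₁+z₂)/2)
  = ((-3 + 2)/2, (-1 - 1)/2, (-3 + 1)/2)
  = (-1/2, -2/2, -2/2)
  = (-0.5, -1, -1)

(-0.5, -1, -1)


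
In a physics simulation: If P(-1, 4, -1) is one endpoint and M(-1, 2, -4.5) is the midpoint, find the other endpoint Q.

Q = 2M - P
  = (2·(-1) - (-1), 2·2 - 4, 2·(-4.5) - (-1))
  = (-2 + 1, 4 - 4, -9 + 1)
  = (-1, 0, -8)

(-1, 0, -8)


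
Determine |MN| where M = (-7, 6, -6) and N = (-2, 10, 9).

d = √[(x₂-x₁)² + (y₂-y₁)² + (z₂-z₁)²]
  = √[5² + 4² + 15²]
  = √[25 + 16 + 225]
  = √266
  ≈ 16.31

16.31


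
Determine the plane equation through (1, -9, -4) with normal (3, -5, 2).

The plane through P with normal n = (a, b, c) satisfies n·(r - P) = 0,
i.e. ax + by + cz = a·x₀ + b·y₀ + c·z₀.
d = 3·1 + (-5)·(-9) + 2·(-4)
  = 3 + 45 - 8
  = 40
Equation: 3x - 5y + 2z = 40

3x - 5y + 2z = 40


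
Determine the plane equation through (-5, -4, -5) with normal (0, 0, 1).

The plane through P with normal n = (a, b, c) satisfies n·(r - P) = 0,
i.e. ax + by + cz = a·x₀ + b·y₀ + c·z₀.
d = 0·(-5) + 0·(-4) + 1·(-5)
  = 0 + 0 - 5
  = -5
Equation: z = -5

z = -5


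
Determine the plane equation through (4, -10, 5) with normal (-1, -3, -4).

The plane through P with normal n = (a, b, c) satisfies n·(r - P) = 0,
i.e. ax + by + cz = a·x₀ + b·y₀ + c·z₀.
d = (-1)·4 + (-3)·(-10) + (-4)·5
  = -4 + 30 - 20
  = 6
Equation: -x - 3y - 4z = 6

-x - 3y - 4z = 6


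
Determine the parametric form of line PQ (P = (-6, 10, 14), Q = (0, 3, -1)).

Direction vector d = Q - P = (0 + 6, 3 - 10, -1 - 14) = (6, -7, -15)
Parametric form r = P + t·d:
x = -6 + 6t, y = 10 - 7t, z = 14 - 15t

x = -6 + 6t, y = 10 - 7t, z = 14 - 15t


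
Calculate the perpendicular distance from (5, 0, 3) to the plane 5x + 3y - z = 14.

distance = |a·x₀ + b·y₀ + c·z₀ - d| / √(a² + b² + c²)
  = |5·5 + 3·0 + (-1)·3 - 14| / √(5² + 3² + (-1)²)
  = |25 + 0 - 3 - 14| / √(25 + 9 + 1)
  = |8| / √35
  = 8 / 5.916
  ≈ 1.352

1.352


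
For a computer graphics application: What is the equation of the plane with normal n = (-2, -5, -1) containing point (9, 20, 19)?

The plane through P with normal n = (a, b, c) satisfies n·(r - P) = 0,
i.e. ax + by + cz = a·x₀ + b·y₀ + c·z₀.
d = (-2)·9 + (-5)·20 + (-1)·19
  = -18 - 100 - 19
  = -137
Equation: -2x - 5y - z = -137

-2x - 5y - z = -137


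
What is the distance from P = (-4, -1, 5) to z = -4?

distance = |a·x₀ + b·y₀ + c·z₀ - d| / √(a² + b² + c²)
  = |0·(-4) + 0·(-1) + 1·5 - (-4)| / √(0² + 0² + 1²)
  = |0 + 0 + 5 + 4| / √(0 + 0 + 1)
  = |9| / √1
  = 9 / 1
  ≈ 9

9


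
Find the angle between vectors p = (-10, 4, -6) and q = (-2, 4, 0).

p·q = (-10)·(-2) + 4·4 + (-6)·0 = 20 + 16 + 0 = 36
|p| = √((-10)² + 4² + (-6)²) = √152 ≈ 12.33
|q| = √((-2)² + 4² + 0²) = √20 ≈ 4.472
cos θ = (p·q)/(|p||q|) = 36/(12.33·4.472) ≈ 0.6529
θ = arccos(0.6529) ≈ 49.24°

49.24°


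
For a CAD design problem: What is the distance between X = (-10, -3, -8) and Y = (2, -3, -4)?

d = √[(x₂-x₁)² + (y₂-y₁)² + (z₂-z₁)²]
  = √[12² + 0² + 4²]
  = √[144 + 0 + 16]
  = √160
  ≈ 12.65

12.65


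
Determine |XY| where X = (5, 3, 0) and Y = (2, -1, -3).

d = √[(x₂-x₁)² + (y₂-y₁)² + (z₂-z₁)²]
  = √[(-3)² + (-4)² + (-3)²]
  = √[9 + 16 + 9]
  = √34
  ≈ 5.831

5.831


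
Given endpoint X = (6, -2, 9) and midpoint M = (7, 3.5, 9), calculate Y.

Y = 2M - X
  = (2·7 - 6, 2·3.5 - (-2), 2·9 - 9)
  = (14 - 6, 7 + 2, 18 - 9)
  = (8, 9, 9)

(8, 9, 9)


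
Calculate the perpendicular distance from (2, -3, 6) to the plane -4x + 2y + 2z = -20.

distance = |a·x₀ + b·y₀ + c·z₀ - d| / √(a² + b² + c²)
  = |(-4)·2 + 2·(-3) + 2·6 - (-20)| / √((-4)² + 2² + 2²)
  = |-8 - 6 + 12 + 20| / √(16 + 4 + 4)
  = |18| / √24
  = 18 / 4.899
  ≈ 3.674

3.674


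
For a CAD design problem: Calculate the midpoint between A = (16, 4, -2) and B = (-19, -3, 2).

M = ((x₁+x₂)/2, (y₁+y₂)/2, (z₁+z₂)/2)
  = ((16 - 19)/2, (4 - 3)/2, (-2 + 2)/2)
  = (-3/2, 1/2, 0/2)
  = (-1.5, 0.5, 0)

(-1.5, 0.5, 0)


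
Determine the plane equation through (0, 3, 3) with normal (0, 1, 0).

The plane through P with normal n = (a, b, c) satisfies n·(r - P) = 0,
i.e. ax + by + cz = a·x₀ + b·y₀ + c·z₀.
d = 0·0 + 1·3 + 0·3
  = 0 + 3 + 0
  = 3
Equation: y = 3

y = 3


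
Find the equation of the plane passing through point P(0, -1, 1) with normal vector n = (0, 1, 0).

The plane through P with normal n = (a, b, c) satisfies n·(r - P) = 0,
i.e. ax + by + cz = a·x₀ + b·y₀ + c·z₀.
d = 0·0 + 1·(-1) + 0·1
  = 0 - 1 + 0
  = -1
Equation: y = -1

y = -1


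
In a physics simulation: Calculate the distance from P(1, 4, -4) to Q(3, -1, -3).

d = √[(x₂-x₁)² + (y₂-y₁)² + (z₂-z₁)²]
  = √[2² + (-5)² + 1²]
  = √[4 + 25 + 1]
  = √30
  ≈ 5.477

5.477


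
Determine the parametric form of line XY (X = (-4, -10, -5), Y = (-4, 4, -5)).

Direction vector d = Y - X = (-4 + 4, 4 + 10, -5 + 5) = (0, 14, 0)
Parametric form r = X + t·d:
x = -4, y = -10 + 14t, z = -5

x = -4, y = -10 + 14t, z = -5


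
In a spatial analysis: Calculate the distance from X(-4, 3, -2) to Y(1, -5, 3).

d = √[(x₂-x₁)² + (y₂-y₁)² + (z₂-z₁)²]
  = √[5² + (-8)² + 5²]
  = √[25 + 64 + 25]
  = √114
  ≈ 10.68

10.68


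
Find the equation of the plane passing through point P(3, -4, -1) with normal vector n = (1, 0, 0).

The plane through P with normal n = (a, b, c) satisfies n·(r - P) = 0,
i.e. ax + by + cz = a·x₀ + b·y₀ + c·z₀.
d = 1·3 + 0·(-4) + 0·(-1)
  = 3 + 0 + 0
  = 3
Equation: x = 3

x = 3


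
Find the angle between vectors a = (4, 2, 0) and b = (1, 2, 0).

a·b = 4·1 + 2·2 + 0·0 = 4 + 4 + 0 = 8
|a| = √(4² + 2² + 0²) = √20 ≈ 4.472
|b| = √(1² + 2² + 0²) = √5 ≈ 2.236
cos θ = (a·b)/(|a||b|) = 8/(4.472·2.236) ≈ 0.8
θ = arccos(0.8) ≈ 36.87°

36.87°


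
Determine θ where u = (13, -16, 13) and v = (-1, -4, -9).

u·v = 13·(-1) + (-16)·(-4) + 13·(-9) = -13 + 64 - 117 = -66
|u| = √(13² + (-16)² + 13²) = √594 ≈ 24.37
|v| = √((-1)² + (-4)² + (-9)²) = √98 ≈ 9.899
cos θ = (u·v)/(|u||v|) = -66/(24.37·9.899) ≈ -0.2736
θ = arccos(-0.2736) ≈ 105.9°

105.9°


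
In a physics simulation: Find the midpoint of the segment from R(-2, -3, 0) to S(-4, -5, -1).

M = ((x₁+x₂)/2, (y₁+y₂)/2, (z₁+z₂)/2)
  = ((-2 - 4)/2, (-3 - 5)/2, (0 - 1)/2)
  = (-6/2, -8/2, -1/2)
  = (-3, -4, -0.5)

(-3, -4, -0.5)


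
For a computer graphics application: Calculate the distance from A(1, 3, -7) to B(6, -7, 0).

d = √[(x₂-x₁)² + (y₂-y₁)² + (z₂-z₁)²]
  = √[5² + (-10)² + 7²]
  = √[25 + 100 + 49]
  = √174
  ≈ 13.19

13.19


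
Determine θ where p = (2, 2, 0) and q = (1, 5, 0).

p·q = 2·1 + 2·5 + 0·0 = 2 + 10 + 0 = 12
|p| = √(2² + 2² + 0²) = √8 ≈ 2.828
|q| = √(1² + 5² + 0²) = √26 ≈ 5.099
cos θ = (p·q)/(|p||q|) = 12/(2.828·5.099) ≈ 0.8321
θ = arccos(0.8321) ≈ 33.69°

33.69°


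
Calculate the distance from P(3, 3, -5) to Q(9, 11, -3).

d = √[(x₂-x₁)² + (y₂-y₁)² + (z₂-z₁)²]
  = √[6² + 8² + 2²]
  = √[36 + 64 + 4]
  = √104
  ≈ 10.2

10.2


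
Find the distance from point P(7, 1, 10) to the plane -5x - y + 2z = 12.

distance = |a·x₀ + b·y₀ + c·z₀ - d| / √(a² + b² + c²)
  = |(-5)·7 + (-1)·1 + 2·10 - 12| / √((-5)² + (-1)² + 2²)
  = |-35 - 1 + 20 - 12| / √(25 + 1 + 4)
  = |-28| / √30
  = 28 / 5.477
  ≈ 5.112

5.112


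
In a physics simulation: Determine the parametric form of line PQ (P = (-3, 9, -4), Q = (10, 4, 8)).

Direction vector d = Q - P = (10 + 3, 4 - 9, 8 + 4) = (13, -5, 12)
Parametric form r = P + t·d:
x = -3 + 13t, y = 9 - 5t, z = -4 + 12t

x = -3 + 13t, y = 9 - 5t, z = -4 + 12t


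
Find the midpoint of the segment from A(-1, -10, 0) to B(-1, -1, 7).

M = ((x₁+x₂)/2, (y₁+y₂)/2, (z₁+z₂)/2)
  = ((-1 - 1)/2, (-10 - 1)/2, (0 + 7)/2)
  = (-2/2, -11/2, 7/2)
  = (-1, -5.5, 3.5)

(-1, -5.5, 3.5)


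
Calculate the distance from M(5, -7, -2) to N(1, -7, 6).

d = √[(x₂-x₁)² + (y₂-y₁)² + (z₂-z₁)²]
  = √[(-4)² + 0² + 8²]
  = √[16 + 0 + 64]
  = √80
  ≈ 8.944

8.944


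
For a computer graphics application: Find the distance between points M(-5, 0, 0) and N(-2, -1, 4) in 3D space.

d = √[(x₂-x₁)² + (y₂-y₁)² + (z₂-z₁)²]
  = √[3² + (-1)² + 4²]
  = √[9 + 1 + 16]
  = √26
  ≈ 5.099

5.099


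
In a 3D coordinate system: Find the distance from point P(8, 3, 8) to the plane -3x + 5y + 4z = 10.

distance = |a·x₀ + b·y₀ + c·z₀ - d| / √(a² + b² + c²)
  = |(-3)·8 + 5·3 + 4·8 - 10| / √((-3)² + 5² + 4²)
  = |-24 + 15 + 32 - 10| / √(9 + 25 + 16)
  = |13| / √50
  = 13 / 7.071
  ≈ 1.838

1.838


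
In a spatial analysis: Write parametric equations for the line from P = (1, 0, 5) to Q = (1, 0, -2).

Direction vector d = Q - P = (1 - 1, 0 + 0, -2 - 5) = (0, 0, -7)
Parametric form r = P + t·d:
x = 1, y = 0, z = 5 - 7t

x = 1, y = 0, z = 5 - 7t


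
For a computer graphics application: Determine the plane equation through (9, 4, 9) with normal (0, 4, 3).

The plane through P with normal n = (a, b, c) satisfies n·(r - P) = 0,
i.e. ax + by + cz = a·x₀ + b·y₀ + c·z₀.
d = 0·9 + 4·4 + 3·9
  = 0 + 16 + 27
  = 43
Equation: 4y + 3z = 43

4y + 3z = 43


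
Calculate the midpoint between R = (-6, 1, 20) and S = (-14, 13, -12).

M = ((x₁+x₂)/2, (y₁+y₂)/2, (z₁+z₂)/2)
  = ((-6 - 14)/2, (1 + 13)/2, (20 - 12)/2)
  = (-20/2, 14/2, 8/2)
  = (-10, 7, 4)

(-10, 7, 4)


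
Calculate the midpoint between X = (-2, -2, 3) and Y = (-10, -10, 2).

M = ((x₁+x₂)/2, (y₁+y₂)/2, (z₁+z₂)/2)
  = ((-2 - 10)/2, (-2 - 10)/2, (3 + 2)/2)
  = (-12/2, -12/2, 5/2)
  = (-6, -6, 2.5)

(-6, -6, 2.5)


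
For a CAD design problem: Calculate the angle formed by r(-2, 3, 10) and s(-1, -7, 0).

r·s = (-2)·(-1) + 3·(-7) + 10·0 = 2 - 21 + 0 = -19
|r| = √((-2)² + 3² + 10²) = √113 ≈ 10.63
|s| = √((-1)² + (-7)² + 0²) = √50 ≈ 7.071
cos θ = (r·s)/(|r||s|) = -19/(10.63·7.071) ≈ -0.2528
θ = arccos(-0.2528) ≈ 104.6°

104.6°


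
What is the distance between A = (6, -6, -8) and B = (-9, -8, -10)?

d = √[(x₂-x₁)² + (y₂-y₁)² + (z₂-z₁)²]
  = √[(-15)² + (-2)² + (-2)²]
  = √[225 + 4 + 4]
  = √233
  ≈ 15.26

15.26


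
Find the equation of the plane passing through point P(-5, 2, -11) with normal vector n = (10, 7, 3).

The plane through P with normal n = (a, b, c) satisfies n·(r - P) = 0,
i.e. ax + by + cz = a·x₀ + b·y₀ + c·z₀.
d = 10·(-5) + 7·2 + 3·(-11)
  = -50 + 14 - 33
  = -69
Equation: 10x + 7y + 3z = -69

10x + 7y + 3z = -69


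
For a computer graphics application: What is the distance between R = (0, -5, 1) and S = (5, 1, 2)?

d = √[(x₂-x₁)² + (y₂-y₁)² + (z₂-z₁)²]
  = √[5² + 6² + 1²]
  = √[25 + 36 + 1]
  = √62
  ≈ 7.874

7.874


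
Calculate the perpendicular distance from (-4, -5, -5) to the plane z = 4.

distance = |a·x₀ + b·y₀ + c·z₀ - d| / √(a² + b² + c²)
  = |0·(-4) + 0·(-5) + 1·(-5) - 4| / √(0² + 0² + 1²)
  = |0 + 0 - 5 - 4| / √(0 + 0 + 1)
  = |-9| / √1
  = 9 / 1
  ≈ 9

9


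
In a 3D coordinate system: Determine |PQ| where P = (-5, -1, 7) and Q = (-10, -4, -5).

d = √[(x₂-x₁)² + (y₂-y₁)² + (z₂-z₁)²]
  = √[(-5)² + (-3)² + (-12)²]
  = √[25 + 9 + 144]
  = √178
  ≈ 13.34

13.34


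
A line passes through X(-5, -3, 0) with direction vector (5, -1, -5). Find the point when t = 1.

P(t) = X + t·d
  = (-5 + 5·1, -3 + (-1)·1, 0 + (-5)·1)
  = (-5 + 5, -3 - 1, 0 - 5)
  = (0, -4, -5)

(0, -4, -5)


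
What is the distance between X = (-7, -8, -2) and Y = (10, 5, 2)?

d = √[(x₂-x₁)² + (y₂-y₁)² + (z₂-z₁)²]
  = √[17² + 13² + 4²]
  = √[289 + 169 + 16]
  = √474
  ≈ 21.77

21.77


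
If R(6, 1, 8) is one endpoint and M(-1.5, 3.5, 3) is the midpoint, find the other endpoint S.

S = 2M - R
  = (2·(-1.5) - 6, 2·3.5 - 1, 2·3 - 8)
  = (-3 - 6, 7 - 1, 6 - 8)
  = (-9, 6, -2)

(-9, 6, -2)


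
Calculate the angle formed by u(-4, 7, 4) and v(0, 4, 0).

u·v = (-4)·0 + 7·4 + 4·0 = 0 + 28 + 0 = 28
|u| = √((-4)² + 7² + 4²) = √81 ≈ 9
|v| = √(0² + 4² + 0²) = √16 ≈ 4
cos θ = (u·v)/(|u||v|) = 28/(9·4) ≈ 0.7778
θ = arccos(0.7778) ≈ 38.94°

38.94°


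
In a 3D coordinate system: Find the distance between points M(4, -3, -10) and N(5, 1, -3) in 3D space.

d = √[(x₂-x₁)² + (y₂-y₁)² + (z₂-z₁)²]
  = √[1² + 4² + 7²]
  = √[1 + 16 + 49]
  = √66
  ≈ 8.124

8.124


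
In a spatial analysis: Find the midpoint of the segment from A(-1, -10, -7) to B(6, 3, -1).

M = ((x₁+x₂)/2, (y₁+y₂)/2, (z₁+z₂)/2)
  = ((-1 + 6)/2, (-10 + 3)/2, (-7 - 1)/2)
  = (5/2, -7/2, -8/2)
  = (2.5, -3.5, -4)

(2.5, -3.5, -4)


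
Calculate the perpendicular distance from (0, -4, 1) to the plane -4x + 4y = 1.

distance = |a·x₀ + b·y₀ + c·z₀ - d| / √(a² + b² + c²)
  = |(-4)·0 + 4·(-4) + 0·1 - 1| / √((-4)² + 4² + 0²)
  = |0 - 16 + 0 - 1| / √(16 + 16 + 0)
  = |-17| / √32
  = 17 / 5.657
  ≈ 3.005

3.005


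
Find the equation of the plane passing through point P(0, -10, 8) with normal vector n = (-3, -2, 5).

The plane through P with normal n = (a, b, c) satisfies n·(r - P) = 0,
i.e. ax + by + cz = a·x₀ + b·y₀ + c·z₀.
d = (-3)·0 + (-2)·(-10) + 5·8
  = 0 + 20 + 40
  = 60
Equation: -3x - 2y + 5z = 60

-3x - 2y + 5z = 60
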